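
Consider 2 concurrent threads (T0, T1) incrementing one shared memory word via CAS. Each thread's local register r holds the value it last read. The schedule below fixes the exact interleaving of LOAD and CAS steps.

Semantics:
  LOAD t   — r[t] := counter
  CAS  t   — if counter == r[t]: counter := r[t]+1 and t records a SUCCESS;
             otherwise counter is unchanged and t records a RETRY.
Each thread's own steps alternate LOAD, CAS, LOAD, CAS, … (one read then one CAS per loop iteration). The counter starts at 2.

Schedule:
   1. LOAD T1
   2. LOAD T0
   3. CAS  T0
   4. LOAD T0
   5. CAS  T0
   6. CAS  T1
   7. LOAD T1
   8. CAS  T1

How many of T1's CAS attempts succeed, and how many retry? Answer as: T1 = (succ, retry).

[1] T1.load  rd  (counter 2, T1.r 2)
[2] T0.load  rd  (counter 2, T0.r 2)
[3] T0.cas  hit  (counter 3, T0.r 2)
[4] T0.load  rd  (counter 3, T0.r 3)
[5] T0.cas  hit  (counter 4, T0.r 3)
[6] T1.cas  miss  (counter 4, T1.r 2)
[7] T1.load  rd  (counter 4, T1.r 4)
[8] T1.cas  hit  (counter 5, T1.r 4)

T1 = (1, 1)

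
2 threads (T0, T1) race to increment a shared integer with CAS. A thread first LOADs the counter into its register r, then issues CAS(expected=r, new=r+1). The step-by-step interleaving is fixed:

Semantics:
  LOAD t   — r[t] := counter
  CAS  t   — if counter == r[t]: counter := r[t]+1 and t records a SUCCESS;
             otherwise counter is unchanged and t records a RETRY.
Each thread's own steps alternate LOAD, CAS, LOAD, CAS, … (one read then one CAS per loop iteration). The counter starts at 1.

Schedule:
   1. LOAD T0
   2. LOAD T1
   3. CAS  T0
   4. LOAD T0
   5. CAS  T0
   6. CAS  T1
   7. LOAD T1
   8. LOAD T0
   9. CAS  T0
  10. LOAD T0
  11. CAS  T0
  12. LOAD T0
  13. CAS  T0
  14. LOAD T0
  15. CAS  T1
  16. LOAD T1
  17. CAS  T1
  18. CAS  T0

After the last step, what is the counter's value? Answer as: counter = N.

counter = 7

step 1: T0 LOAD ⇒ load; ctr=1 reg=1
step 2: T1 LOAD ⇒ load; ctr=1 reg=1
step 3: T0 CAS ⇒ ok; ctr=2 reg=1
step 4: T0 LOAD ⇒ load; ctr=2 reg=2
step 5: T0 CAS ⇒ ok; ctr=3 reg=2
step 6: T1 CAS ⇒ retry; ctr=3 reg=1
step 7: T1 LOAD ⇒ load; ctr=3 reg=3
step 8: T0 LOAD ⇒ load; ctr=3 reg=3
step 9: T0 CAS ⇒ ok; ctr=4 reg=3
step 10: T0 LOAD ⇒ load; ctr=4 reg=4
step 11: T0 CAS ⇒ ok; ctr=5 reg=4
step 12: T0 LOAD ⇒ load; ctr=5 reg=5
step 13: T0 CAS ⇒ ok; ctr=6 reg=5
step 14: T0 LOAD ⇒ load; ctr=6 reg=6
step 15: T1 CAS ⇒ retry; ctr=6 reg=3
step 16: T1 LOAD ⇒ load; ctr=6 reg=6
step 17: T1 CAS ⇒ ok; ctr=7 reg=6
step 18: T0 CAS ⇒ retry; ctr=7 reg=6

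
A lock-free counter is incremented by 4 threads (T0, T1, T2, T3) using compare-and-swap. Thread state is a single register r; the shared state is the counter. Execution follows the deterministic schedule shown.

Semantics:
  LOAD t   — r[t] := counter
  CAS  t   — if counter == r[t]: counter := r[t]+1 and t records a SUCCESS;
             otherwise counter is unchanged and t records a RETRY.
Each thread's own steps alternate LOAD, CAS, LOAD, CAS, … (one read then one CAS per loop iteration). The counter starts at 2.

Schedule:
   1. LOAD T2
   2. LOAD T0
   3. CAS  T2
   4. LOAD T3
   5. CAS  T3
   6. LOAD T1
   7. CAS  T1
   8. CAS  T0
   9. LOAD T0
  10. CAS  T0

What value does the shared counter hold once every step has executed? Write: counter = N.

counter = 6

[1] T2.load  rd  (counter 2, T2.r 2)
[2] T0.load  rd  (counter 2, T0.r 2)
[3] T2.cas  hit  (counter 3, T2.r 2)
[4] T3.load  rd  (counter 3, T3.r 3)
[5] T3.cas  hit  (counter 4, T3.r 3)
[6] T1.load  rd  (counter 4, T1.r 4)
[7] T1.cas  hit  (counter 5, T1.r 4)
[8] T0.cas  miss  (counter 5, T0.r 2)
[9] T0.load  rd  (counter 5, T0.r 5)
[10] T0.cas  hit  (counter 6, T0.r 5)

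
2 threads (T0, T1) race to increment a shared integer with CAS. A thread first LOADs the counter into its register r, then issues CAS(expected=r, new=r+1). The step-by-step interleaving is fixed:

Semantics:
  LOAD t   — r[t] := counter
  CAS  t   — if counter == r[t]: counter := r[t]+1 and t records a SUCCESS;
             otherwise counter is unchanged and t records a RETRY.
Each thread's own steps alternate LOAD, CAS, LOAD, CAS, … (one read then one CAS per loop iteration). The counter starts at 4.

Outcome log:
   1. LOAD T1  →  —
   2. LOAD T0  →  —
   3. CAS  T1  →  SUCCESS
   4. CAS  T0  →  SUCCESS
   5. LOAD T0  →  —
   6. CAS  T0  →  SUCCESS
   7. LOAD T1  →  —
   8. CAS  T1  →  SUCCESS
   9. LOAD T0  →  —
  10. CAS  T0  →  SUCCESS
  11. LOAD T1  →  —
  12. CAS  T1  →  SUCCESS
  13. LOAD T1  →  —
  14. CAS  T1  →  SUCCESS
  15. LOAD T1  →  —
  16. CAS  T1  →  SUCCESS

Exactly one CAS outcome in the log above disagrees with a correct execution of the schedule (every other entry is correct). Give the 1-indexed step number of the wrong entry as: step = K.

Reference trace:
[1] T1.load  rd  (counter 4, T1.r 4)
[2] T0.load  rd  (counter 4, T0.r 4)
[3] T1.cas  hit  (counter 5, T1.r 4)
[4] T0.cas  miss  (counter 5, T0.r 4)
[5] T0.load  rd  (counter 5, T0.r 5)
[6] T0.cas  hit  (counter 6, T0.r 5)
[7] T1.load  rd  (counter 6, T1.r 6)
[8] T1.cas  hit  (counter 7, T1.r 6)
[9] T0.load  rd  (counter 7, T0.r 7)
[10] T0.cas  hit  (counter 8, T0.r 7)
[11] T1.load  rd  (counter 8, T1.r 8)
[12] T1.cas  hit  (counter 9, T1.r 8)
[13] T1.load  rd  (counter 9, T1.r 9)
[14] T1.cas  hit  (counter 10, T1.r 9)
[15] T1.load  rd  (counter 10, T1.r 10)
[16] T1.cas  hit  (counter 11, T1.r 10)
Flip is step 4.

step = 4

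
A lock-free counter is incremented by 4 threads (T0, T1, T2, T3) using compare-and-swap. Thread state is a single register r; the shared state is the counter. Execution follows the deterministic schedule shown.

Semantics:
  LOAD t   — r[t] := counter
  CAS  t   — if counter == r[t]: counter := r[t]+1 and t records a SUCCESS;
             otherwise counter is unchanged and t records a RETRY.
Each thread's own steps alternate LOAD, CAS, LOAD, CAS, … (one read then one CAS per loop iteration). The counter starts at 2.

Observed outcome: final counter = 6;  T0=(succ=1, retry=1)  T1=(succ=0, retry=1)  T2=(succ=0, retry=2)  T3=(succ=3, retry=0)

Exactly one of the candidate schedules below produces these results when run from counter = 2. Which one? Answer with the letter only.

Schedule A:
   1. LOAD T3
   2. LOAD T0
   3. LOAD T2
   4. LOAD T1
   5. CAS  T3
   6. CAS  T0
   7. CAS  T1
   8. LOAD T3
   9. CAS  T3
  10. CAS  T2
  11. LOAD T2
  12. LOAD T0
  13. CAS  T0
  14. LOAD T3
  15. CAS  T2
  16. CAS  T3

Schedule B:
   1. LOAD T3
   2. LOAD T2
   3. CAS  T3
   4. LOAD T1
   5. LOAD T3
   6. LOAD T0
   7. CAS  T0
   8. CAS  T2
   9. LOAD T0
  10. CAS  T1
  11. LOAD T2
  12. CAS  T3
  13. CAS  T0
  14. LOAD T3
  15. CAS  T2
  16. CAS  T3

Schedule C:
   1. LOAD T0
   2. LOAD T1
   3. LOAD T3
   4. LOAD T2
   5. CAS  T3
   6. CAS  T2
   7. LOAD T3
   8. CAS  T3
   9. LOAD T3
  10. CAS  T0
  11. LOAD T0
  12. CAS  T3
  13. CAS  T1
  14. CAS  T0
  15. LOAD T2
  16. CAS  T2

Run A:
#1 T3 reads 2
#2 T0 reads 2
#3 T2 reads 2
#4 T1 reads 2
#5 T3 CAS(2→3) writes; counter now 3
#6 T0 CAS(2→3) fails; counter now 3
#7 T1 CAS(2→3) fails; counter now 3
#8 T3 reads 3
#9 T3 CAS(3→4) writes; counter now 4
#10 T2 CAS(2→3) fails; counter now 4
#11 T2 reads 4
#12 T0 reads 4
#13 T0 CAS(4→5) writes; counter now 5
#14 T3 reads 5
#15 T2 CAS(4→5) fails; counter now 5
#16 T3 CAS(5→6) writes; counter now 6

A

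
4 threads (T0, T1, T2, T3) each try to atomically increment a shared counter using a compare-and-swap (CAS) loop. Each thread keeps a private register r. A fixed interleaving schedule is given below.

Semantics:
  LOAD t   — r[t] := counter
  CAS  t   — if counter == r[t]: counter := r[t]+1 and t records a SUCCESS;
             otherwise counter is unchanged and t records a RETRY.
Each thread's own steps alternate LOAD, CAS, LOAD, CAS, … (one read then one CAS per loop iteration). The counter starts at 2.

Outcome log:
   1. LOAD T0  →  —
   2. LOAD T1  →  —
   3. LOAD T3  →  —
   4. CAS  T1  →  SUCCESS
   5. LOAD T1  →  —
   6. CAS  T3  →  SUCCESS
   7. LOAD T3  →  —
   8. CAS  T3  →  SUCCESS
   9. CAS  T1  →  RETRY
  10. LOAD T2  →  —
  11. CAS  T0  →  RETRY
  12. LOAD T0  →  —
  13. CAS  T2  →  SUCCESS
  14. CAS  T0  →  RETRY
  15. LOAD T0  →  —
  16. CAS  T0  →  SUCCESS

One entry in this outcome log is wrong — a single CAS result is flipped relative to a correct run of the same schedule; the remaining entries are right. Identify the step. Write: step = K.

Re-executing:
[1] T0.load  rd  (counter 2, T0.r 2)
[2] T1.load  rd  (counter 2, T1.r 2)
[3] T3.load  rd  (counter 2, T3.r 2)
[4] T1.cas  hit  (counter 3, T1.r 2)
[5] T1.load  rd  (counter 3, T1.r 3)
[6] T3.cas  miss  (counter 3, T3.r 2)
[7] T3.load  rd  (counter 3, T3.r 3)
[8] T3.cas  hit  (counter 4, T3.r 3)
[9] T1.cas  miss  (counter 4, T1.r 3)
[10] T2.load  rd  (counter 4, T2.r 4)
[11] T0.cas  miss  (counter 4, T0.r 2)
[12] T0.load  rd  (counter 4, T0.r 4)
[13] T2.cas  hit  (counter 5, T2.r 4)
[14] T0.cas  miss  (counter 5, T0.r 4)
[15] T0.load  rd  (counter 5, T0.r 5)
[16] T0.cas  hit  (counter 6, T0.r 5)
Flip is step 6.

step = 6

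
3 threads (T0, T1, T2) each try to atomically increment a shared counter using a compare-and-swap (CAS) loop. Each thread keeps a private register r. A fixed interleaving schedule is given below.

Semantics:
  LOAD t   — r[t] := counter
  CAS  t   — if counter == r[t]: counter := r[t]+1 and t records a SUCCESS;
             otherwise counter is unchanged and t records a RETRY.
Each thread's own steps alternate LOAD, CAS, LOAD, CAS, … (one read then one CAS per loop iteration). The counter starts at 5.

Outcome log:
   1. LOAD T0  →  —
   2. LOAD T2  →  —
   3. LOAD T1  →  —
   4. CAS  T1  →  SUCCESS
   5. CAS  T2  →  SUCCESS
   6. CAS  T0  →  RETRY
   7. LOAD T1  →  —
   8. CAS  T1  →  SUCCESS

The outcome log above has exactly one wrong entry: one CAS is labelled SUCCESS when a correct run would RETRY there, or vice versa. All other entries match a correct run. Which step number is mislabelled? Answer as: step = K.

step = 5

Correct run:
1. LOAD T0 → mem=5 r[T0]=5 [LOAD]
2. LOAD T2 → mem=5 r[T2]=5 [LOAD]
3. LOAD T1 → mem=5 r[T1]=5 [LOAD]
4. CAS T1 → mem=6 r[T1]=5 [OK]
5. CAS T2 → mem=6 r[T2]=5 [RETRY]
6. CAS T0 → mem=6 r[T0]=5 [RETRY]
7. LOAD T1 → mem=6 r[T1]=6 [LOAD]
8. CAS T1 → mem=7 r[T1]=6 [OK]
Flip is step 5.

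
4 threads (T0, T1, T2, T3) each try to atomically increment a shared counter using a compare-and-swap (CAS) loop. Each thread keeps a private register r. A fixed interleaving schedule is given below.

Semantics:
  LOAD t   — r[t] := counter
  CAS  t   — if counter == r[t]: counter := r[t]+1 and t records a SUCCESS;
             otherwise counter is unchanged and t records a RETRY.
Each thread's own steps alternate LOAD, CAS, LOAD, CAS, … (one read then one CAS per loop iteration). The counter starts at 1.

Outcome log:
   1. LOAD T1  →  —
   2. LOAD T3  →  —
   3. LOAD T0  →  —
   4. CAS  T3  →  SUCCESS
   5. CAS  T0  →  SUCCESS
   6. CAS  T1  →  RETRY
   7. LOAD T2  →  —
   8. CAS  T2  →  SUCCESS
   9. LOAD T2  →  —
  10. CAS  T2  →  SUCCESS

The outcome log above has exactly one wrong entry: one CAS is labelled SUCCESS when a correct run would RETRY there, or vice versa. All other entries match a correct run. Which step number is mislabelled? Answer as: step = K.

step = 5

Re-executing:
#1 T1 reads 1
#2 T3 reads 1
#3 T0 reads 1
#4 T3 CAS(1→2) writes; counter now 2
#5 T0 CAS(1→2) fails; counter now 2
#6 T1 CAS(1→2) fails; counter now 2
#7 T2 reads 2
#8 T2 CAS(2→3) writes; counter now 3
#9 T2 reads 3
#10 T2 CAS(3→4) writes; counter now 4
Flip is step 5.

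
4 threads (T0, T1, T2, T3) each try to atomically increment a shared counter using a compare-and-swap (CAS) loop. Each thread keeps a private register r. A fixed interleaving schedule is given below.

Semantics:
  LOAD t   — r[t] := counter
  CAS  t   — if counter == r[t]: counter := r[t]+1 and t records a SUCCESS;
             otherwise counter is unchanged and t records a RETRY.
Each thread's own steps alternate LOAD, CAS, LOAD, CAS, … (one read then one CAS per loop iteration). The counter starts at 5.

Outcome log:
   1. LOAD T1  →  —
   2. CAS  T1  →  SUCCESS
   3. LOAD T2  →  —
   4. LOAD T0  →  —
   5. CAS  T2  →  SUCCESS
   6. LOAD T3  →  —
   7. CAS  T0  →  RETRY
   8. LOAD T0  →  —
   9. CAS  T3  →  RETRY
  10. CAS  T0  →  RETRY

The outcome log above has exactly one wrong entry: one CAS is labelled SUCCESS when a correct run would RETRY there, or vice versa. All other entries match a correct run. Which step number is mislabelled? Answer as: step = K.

Correct run:
1. LOAD T1 → mem=5 r[T1]=5 [LOAD]
2. CAS T1 → mem=6 r[T1]=5 [OK]
3. LOAD T2 → mem=6 r[T2]=6 [LOAD]
4. LOAD T0 → mem=6 r[T0]=6 [LOAD]
5. CAS T2 → mem=7 r[T2]=6 [OK]
6. LOAD T3 → mem=7 r[T3]=7 [LOAD]
7. CAS T0 → mem=7 r[T0]=6 [RETRY]
8. LOAD T0 → mem=7 r[T0]=7 [LOAD]
9. CAS T3 → mem=8 r[T3]=7 [OK]
10. CAS T0 → mem=8 r[T0]=7 [RETRY]
Log disagrees first at step 9.

step = 9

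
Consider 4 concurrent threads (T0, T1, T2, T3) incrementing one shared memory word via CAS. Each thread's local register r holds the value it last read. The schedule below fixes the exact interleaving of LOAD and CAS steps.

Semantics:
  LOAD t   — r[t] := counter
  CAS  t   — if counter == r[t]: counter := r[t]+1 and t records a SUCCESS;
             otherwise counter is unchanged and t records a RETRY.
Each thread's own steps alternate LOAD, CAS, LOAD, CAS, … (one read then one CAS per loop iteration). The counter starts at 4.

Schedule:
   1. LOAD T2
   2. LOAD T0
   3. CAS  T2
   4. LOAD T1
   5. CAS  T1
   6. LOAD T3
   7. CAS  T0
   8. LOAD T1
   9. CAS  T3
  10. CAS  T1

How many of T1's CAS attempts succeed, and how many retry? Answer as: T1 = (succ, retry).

T1 = (1, 1)

T2 LOAD — after: cnt=4, r=4 — load
T0 LOAD — after: cnt=4, r=4 — load
T2 CAS — after: cnt=5, r=4 — ok
T1 LOAD — after: cnt=5, r=5 — load
T1 CAS — after: cnt=6, r=5 — ok
T3 LOAD — after: cnt=6, r=6 — load
T0 CAS — after: cnt=6, r=4 — retry
T1 LOAD — after: cnt=6, r=6 — load
T3 CAS — after: cnt=7, r=6 — ok
T1 CAS — after: cnt=7, r=6 — retry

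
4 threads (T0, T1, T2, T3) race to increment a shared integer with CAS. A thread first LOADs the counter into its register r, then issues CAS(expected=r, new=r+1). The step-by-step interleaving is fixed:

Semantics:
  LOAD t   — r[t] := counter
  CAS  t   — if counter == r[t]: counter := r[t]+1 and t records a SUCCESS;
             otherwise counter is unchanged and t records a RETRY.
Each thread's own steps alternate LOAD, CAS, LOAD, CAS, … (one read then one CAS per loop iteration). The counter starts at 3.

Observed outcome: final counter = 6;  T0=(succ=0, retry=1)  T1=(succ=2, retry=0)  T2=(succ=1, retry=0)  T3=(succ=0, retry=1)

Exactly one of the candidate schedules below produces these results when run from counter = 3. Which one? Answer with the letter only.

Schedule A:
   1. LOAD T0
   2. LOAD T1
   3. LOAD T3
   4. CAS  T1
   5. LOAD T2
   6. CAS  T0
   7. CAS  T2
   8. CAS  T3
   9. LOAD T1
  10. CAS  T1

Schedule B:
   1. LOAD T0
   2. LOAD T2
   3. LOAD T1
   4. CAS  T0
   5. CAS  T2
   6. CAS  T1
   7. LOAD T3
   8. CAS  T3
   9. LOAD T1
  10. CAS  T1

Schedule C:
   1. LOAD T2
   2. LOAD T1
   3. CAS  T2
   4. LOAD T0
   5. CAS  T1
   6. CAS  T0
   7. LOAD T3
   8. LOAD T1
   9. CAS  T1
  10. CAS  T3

Tracing schedule A:
1. LOAD T0 → mem=3 r[T0]=3 [LOAD]
2. LOAD T1 → mem=3 r[T1]=3 [LOAD]
3. LOAD T3 → mem=3 r[T3]=3 [LOAD]
4. CAS T1 → mem=4 r[T1]=3 [OK]
5. LOAD T2 → mem=4 r[T2]=4 [LOAD]
6. CAS T0 → mem=4 r[T0]=3 [RETRY]
7. CAS T2 → mem=5 r[T2]=4 [OK]
8. CAS T3 → mem=5 r[T3]=3 [RETRY]
9. LOAD T1 → mem=5 r[T1]=5 [LOAD]
10. CAS T1 → mem=6 r[T1]=5 [OK]

A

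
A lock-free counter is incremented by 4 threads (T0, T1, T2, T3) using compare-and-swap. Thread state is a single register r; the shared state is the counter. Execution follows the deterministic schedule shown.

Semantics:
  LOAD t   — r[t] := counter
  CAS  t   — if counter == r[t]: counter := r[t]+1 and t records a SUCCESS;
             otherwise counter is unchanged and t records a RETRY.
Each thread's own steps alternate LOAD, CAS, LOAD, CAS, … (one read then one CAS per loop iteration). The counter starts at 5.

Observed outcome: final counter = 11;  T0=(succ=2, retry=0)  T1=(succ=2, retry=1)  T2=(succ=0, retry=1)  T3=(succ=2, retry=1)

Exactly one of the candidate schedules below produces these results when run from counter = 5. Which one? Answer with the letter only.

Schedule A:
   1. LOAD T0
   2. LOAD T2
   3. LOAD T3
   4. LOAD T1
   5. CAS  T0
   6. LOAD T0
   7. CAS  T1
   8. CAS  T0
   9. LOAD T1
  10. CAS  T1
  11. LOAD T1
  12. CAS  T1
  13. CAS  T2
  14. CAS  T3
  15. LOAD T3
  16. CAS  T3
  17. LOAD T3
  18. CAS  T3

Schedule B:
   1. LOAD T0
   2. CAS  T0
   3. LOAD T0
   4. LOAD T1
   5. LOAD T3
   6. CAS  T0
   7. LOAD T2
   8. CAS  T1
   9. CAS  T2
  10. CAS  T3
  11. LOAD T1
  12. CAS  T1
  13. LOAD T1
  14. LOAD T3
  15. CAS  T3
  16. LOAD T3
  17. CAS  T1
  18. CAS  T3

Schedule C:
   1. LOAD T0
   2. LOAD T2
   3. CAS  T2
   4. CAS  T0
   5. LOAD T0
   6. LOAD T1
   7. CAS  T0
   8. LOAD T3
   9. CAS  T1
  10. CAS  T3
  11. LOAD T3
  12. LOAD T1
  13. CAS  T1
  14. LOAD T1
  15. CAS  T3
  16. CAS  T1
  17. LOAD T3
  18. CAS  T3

Tracing schedule A:
#1 T0 reads 5
#2 T2 reads 5
#3 T3 reads 5
#4 T1 reads 5
#5 T0 CAS(5→6) writes; counter now 6
#6 T0 reads 6
#7 T1 CAS(5→6) fails; counter now 6
#8 T0 CAS(6→7) writes; counter now 7
#9 T1 reads 7
#10 T1 CAS(7→8) writes; counter now 8
#11 T1 reads 8
#12 T1 CAS(8→9) writes; counter now 9
#13 T2 CAS(5→6) fails; counter now 9
#14 T3 CAS(5→6) fails; counter now 9
#15 T3 reads 9
#16 T3 CAS(9→10) writes; counter now 10
#17 T3 reads 10
#18 T3 CAS(10→11) writes; counter now 11

A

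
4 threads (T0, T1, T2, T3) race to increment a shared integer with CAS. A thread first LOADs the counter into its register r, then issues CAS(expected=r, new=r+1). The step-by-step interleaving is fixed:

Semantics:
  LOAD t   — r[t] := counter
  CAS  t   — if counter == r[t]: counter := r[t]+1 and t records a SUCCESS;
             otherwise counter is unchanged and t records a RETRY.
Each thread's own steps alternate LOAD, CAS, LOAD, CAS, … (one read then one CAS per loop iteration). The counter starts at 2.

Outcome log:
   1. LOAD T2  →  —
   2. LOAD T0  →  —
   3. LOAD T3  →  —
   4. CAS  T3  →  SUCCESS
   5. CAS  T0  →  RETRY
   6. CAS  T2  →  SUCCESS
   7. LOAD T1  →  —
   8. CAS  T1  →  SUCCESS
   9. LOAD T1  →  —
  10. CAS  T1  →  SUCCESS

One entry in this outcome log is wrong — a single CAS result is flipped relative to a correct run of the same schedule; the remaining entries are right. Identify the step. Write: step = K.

step = 6

Re-executing:
T2 LOAD — after: cnt=2, r=2 — load
T0 LOAD — after: cnt=2, r=2 — load
T3 LOAD — after: cnt=2, r=2 — load
T3 CAS — after: cnt=3, r=2 — ok
T0 CAS — after: cnt=3, r=2 — retry
T2 CAS — after: cnt=3, r=2 — retry
T1 LOAD — after: cnt=3, r=3 — load
T1 CAS — after: cnt=4, r=3 — ok
T1 LOAD — after: cnt=4, r=4 — load
T1 CAS — after: cnt=5, r=4 — ok
Flip is step 6.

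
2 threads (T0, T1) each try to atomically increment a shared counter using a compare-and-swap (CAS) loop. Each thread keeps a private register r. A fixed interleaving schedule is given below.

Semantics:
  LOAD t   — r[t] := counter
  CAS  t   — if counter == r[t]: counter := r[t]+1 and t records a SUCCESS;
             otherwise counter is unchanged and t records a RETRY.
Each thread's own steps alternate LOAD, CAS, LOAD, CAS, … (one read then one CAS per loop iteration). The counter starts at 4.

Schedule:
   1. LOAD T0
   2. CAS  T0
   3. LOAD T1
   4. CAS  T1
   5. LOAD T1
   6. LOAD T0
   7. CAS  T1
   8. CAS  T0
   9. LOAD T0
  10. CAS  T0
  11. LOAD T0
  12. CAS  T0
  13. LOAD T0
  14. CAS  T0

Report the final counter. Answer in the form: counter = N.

counter = 10

#1 T0 reads 4
#2 T0 CAS(4→5) writes; counter now 5
#3 T1 reads 5
#4 T1 CAS(5→6) writes; counter now 6
#5 T1 reads 6
#6 T0 reads 6
#7 T1 CAS(6→7) writes; counter now 7
#8 T0 CAS(6→7) fails; counter now 7
#9 T0 reads 7
#10 T0 CAS(7→8) writes; counter now 8
#11 T0 reads 8
#12 T0 CAS(8→9) writes; counter now 9
#13 T0 reads 9
#14 T0 CAS(9→10) writes; counter now 10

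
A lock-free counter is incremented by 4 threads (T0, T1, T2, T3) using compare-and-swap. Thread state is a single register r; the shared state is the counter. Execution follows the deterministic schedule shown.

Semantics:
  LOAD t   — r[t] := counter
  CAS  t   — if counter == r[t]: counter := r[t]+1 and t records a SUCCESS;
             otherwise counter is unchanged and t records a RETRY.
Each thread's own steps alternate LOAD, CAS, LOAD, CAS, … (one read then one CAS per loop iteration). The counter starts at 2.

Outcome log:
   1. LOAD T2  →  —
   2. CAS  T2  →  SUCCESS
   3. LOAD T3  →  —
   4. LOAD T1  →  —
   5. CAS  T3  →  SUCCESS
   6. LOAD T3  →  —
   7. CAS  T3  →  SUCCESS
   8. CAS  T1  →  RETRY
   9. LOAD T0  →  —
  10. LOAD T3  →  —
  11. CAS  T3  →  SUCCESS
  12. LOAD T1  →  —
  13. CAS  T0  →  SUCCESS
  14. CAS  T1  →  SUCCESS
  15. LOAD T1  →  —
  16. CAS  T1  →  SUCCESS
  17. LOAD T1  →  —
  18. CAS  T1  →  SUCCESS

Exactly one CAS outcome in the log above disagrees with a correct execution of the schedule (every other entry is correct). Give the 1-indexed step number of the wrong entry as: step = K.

Reference trace:
step 1: T2 LOAD ⇒ load; ctr=2 reg=2
step 2: T2 CAS ⇒ ok; ctr=3 reg=2
step 3: T3 LOAD ⇒ load; ctr=3 reg=3
step 4: T1 LOAD ⇒ load; ctr=3 reg=3
step 5: T3 CAS ⇒ ok; ctr=4 reg=3
step 6: T3 LOAD ⇒ load; ctr=4 reg=4
step 7: T3 CAS ⇒ ok; ctr=5 reg=4
step 8: T1 CAS ⇒ retry; ctr=5 reg=3
step 9: T0 LOAD ⇒ load; ctr=5 reg=5
step 10: T3 LOAD ⇒ load; ctr=5 reg=5
step 11: T3 CAS ⇒ ok; ctr=6 reg=5
step 12: T1 LOAD ⇒ load; ctr=6 reg=6
step 13: T0 CAS ⇒ retry; ctr=6 reg=5
step 14: T1 CAS ⇒ ok; ctr=7 reg=6
step 15: T1 LOAD ⇒ load; ctr=7 reg=7
step 16: T1 CAS ⇒ ok; ctr=8 reg=7
step 17: T1 LOAD ⇒ load; ctr=8 reg=8
step 18: T1 CAS ⇒ ok; ctr=9 reg=8
Log disagrees first at step 13.

step = 13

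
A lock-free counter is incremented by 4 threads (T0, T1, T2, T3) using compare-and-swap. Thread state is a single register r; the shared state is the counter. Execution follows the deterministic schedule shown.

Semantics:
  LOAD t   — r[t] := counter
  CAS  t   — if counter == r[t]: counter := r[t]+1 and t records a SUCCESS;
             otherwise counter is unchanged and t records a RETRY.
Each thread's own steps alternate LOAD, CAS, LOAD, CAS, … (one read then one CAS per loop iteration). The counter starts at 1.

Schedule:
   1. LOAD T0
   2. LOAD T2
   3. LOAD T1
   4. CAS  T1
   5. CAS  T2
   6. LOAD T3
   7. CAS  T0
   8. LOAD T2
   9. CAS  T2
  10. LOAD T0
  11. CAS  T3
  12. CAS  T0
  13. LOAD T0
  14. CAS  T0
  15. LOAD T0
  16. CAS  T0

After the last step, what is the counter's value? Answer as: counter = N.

T0 LOAD — after: cnt=1, r=1 — load
T2 LOAD — after: cnt=1, r=1 — load
T1 LOAD — after: cnt=1, r=1 — load
T1 CAS — after: cnt=2, r=1 — ok
T2 CAS — after: cnt=2, r=1 — retry
T3 LOAD — after: cnt=2, r=2 — load
T0 CAS — after: cnt=2, r=1 — retry
T2 LOAD — after: cnt=2, r=2 — load
T2 CAS — after: cnt=3, r=2 — ok
T0 LOAD — after: cnt=3, r=3 — load
T3 CAS — after: cnt=3, r=2 — retry
T0 CAS — after: cnt=4, r=3 — ok
T0 LOAD — after: cnt=4, r=4 — load
T0 CAS — after: cnt=5, r=4 — ok
T0 LOAD — after: cnt=5, r=5 — load
T0 CAS — after: cnt=6, r=5 — ok

counter = 6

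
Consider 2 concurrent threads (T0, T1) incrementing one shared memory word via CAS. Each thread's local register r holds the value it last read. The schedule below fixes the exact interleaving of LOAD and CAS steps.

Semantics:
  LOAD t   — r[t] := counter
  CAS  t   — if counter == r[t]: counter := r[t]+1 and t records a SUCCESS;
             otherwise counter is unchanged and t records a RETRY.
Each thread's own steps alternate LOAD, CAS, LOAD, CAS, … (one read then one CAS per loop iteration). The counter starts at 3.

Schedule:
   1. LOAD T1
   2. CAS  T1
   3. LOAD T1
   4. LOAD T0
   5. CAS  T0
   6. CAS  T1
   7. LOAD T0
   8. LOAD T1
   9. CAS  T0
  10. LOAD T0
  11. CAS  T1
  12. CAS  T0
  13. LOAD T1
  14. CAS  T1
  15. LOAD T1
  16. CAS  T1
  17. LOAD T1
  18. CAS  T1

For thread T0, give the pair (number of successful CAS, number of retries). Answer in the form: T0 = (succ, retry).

T0 = (3, 0)

T1 LOAD — after: cnt=3, r=3 — load
T1 CAS — after: cnt=4, r=3 — ok
T1 LOAD — after: cnt=4, r=4 — load
T0 LOAD — after: cnt=4, r=4 — load
T0 CAS — after: cnt=5, r=4 — ok
T1 CAS — after: cnt=5, r=4 — retry
T0 LOAD — after: cnt=5, r=5 — load
T1 LOAD — after: cnt=5, r=5 — load
T0 CAS — after: cnt=6, r=5 — ok
T0 LOAD — after: cnt=6, r=6 — load
T1 CAS — after: cnt=6, r=5 — retry
T0 CAS — after: cnt=7, r=6 — ok
T1 LOAD — after: cnt=7, r=7 — load
T1 CAS — after: cnt=8, r=7 — ok
T1 LOAD — after: cnt=8, r=8 — load
T1 CAS — after: cnt=9, r=8 — ok
T1 LOAD — after: cnt=9, r=9 — load
T1 CAS — after: cnt=10, r=9 — ok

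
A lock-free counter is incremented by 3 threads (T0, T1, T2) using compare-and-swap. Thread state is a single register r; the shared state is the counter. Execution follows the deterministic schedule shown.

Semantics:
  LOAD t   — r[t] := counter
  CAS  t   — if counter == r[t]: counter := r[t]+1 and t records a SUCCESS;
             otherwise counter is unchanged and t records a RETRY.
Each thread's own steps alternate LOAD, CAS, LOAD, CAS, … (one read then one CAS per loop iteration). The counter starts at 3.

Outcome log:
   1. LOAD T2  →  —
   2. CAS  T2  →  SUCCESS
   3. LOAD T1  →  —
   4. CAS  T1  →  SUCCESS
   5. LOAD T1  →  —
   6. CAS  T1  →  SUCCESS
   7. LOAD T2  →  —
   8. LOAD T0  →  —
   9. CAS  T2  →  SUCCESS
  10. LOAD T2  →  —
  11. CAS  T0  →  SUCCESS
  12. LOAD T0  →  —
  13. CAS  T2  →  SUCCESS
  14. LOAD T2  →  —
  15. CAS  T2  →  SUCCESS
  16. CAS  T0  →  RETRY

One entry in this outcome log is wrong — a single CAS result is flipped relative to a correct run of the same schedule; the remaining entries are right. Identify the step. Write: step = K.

step = 11

Reference trace:
1. LOAD T2 → mem=3 r[T2]=3 [LOAD]
2. CAS T2 → mem=4 r[T2]=3 [OK]
3. LOAD T1 → mem=4 r[T1]=4 [LOAD]
4. CAS T1 → mem=5 r[T1]=4 [OK]
5. LOAD T1 → mem=5 r[T1]=5 [LOAD]
6. CAS T1 → mem=6 r[T1]=5 [OK]
7. LOAD T2 → mem=6 r[T2]=6 [LOAD]
8. LOAD T0 → mem=6 r[T0]=6 [LOAD]
9. CAS T2 → mem=7 r[T2]=6 [OK]
10. LOAD T2 → mem=7 r[T2]=7 [LOAD]
11. CAS T0 → mem=7 r[T0]=6 [RETRY]
12. LOAD T0 → mem=7 r[T0]=7 [LOAD]
13. CAS T2 → mem=8 r[T2]=7 [OK]
14. LOAD T2 → mem=8 r[T2]=8 [LOAD]
15. CAS T2 → mem=9 r[T2]=8 [OK]
16. CAS T0 → mem=9 r[T0]=7 [RETRY]
Log disagrees first at step 11.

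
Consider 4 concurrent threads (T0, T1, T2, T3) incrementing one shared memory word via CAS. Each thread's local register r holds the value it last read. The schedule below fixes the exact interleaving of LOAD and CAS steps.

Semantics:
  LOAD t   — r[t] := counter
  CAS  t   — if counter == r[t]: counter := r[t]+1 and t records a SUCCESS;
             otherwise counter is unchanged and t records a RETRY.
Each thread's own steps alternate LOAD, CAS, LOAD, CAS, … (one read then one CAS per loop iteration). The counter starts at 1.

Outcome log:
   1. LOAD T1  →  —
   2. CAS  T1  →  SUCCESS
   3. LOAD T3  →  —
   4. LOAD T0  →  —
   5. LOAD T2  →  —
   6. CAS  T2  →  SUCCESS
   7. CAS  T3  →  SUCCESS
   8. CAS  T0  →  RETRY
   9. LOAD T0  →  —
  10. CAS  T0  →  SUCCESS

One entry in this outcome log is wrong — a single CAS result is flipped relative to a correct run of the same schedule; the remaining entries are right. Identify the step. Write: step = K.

step = 7

Re-executing:
[1] T1.load  rd  (counter 1, T1.r 1)
[2] T1.cas  hit  (counter 2, T1.r 1)
[3] T3.load  rd  (counter 2, T3.r 2)
[4] T0.load  rd  (counter 2, T0.r 2)
[5] T2.load  rd  (counter 2, T2.r 2)
[6] T2.cas  hit  (counter 3, T2.r 2)
[7] T3.cas  miss  (counter 3, T3.r 2)
[8] T0.cas  miss  (counter 3, T0.r 2)
[9] T0.load  rd  (counter 3, T0.r 3)
[10] T0.cas  hit  (counter 4, T0.r 3)
Log disagrees first at step 7.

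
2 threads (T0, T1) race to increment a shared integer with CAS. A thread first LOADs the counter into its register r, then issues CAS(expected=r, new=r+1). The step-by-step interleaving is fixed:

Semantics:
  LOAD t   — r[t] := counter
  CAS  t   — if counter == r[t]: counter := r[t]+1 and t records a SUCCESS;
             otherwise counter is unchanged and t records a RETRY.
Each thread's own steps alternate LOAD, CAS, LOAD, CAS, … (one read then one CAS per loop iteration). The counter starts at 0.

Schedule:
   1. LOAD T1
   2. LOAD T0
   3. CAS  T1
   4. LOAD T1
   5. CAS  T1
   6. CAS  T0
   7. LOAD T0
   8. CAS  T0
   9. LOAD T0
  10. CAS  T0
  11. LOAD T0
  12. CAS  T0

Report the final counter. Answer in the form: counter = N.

counter = 5

[1] T1.load  rd  (counter 0, T1.r 0)
[2] T0.load  rd  (counter 0, T0.r 0)
[3] T1.cas  hit  (counter 1, T1.r 0)
[4] T1.load  rd  (counter 1, T1.r 1)
[5] T1.cas  hit  (counter 2, T1.r 1)
[6] T0.cas  miss  (counter 2, T0.r 0)
[7] T0.load  rd  (counter 2, T0.r 2)
[8] T0.cas  hit  (counter 3, T0.r 2)
[9] T0.load  rd  (counter 3, T0.r 3)
[10] T0.cas  hit  (counter 4, T0.r 3)
[11] T0.load  rd  (counter 4, T0.r 4)
[12] T0.cas  hit  (counter 5, T0.r 4)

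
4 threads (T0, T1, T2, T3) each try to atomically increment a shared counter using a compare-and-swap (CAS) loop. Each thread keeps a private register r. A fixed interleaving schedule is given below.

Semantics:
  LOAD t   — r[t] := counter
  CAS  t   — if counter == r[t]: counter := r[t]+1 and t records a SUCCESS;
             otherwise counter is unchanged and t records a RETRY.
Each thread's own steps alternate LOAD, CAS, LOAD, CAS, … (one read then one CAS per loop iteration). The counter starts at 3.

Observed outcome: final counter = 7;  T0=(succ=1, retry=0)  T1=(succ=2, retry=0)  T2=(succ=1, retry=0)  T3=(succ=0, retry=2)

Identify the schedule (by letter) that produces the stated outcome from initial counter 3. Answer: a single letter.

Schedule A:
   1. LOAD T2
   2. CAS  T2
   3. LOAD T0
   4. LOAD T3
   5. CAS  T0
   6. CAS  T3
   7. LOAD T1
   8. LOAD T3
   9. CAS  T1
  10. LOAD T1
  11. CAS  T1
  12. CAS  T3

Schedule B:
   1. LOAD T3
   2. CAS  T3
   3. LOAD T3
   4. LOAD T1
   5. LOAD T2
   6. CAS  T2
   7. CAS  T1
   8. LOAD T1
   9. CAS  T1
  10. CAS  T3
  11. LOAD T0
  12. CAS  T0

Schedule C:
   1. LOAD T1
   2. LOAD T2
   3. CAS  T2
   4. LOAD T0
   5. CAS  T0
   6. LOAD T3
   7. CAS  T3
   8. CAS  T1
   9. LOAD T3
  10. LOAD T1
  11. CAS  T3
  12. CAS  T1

A

Run A:
T2 LOAD — after: cnt=3, r=3 — load
T2 CAS — after: cnt=4, r=3 — ok
T0 LOAD — after: cnt=4, r=4 — load
T3 LOAD — after: cnt=4, r=4 — load
T0 CAS — after: cnt=5, r=4 — ok
T3 CAS — after: cnt=5, r=4 — retry
T1 LOAD — after: cnt=5, r=5 — load
T3 LOAD — after: cnt=5, r=5 — load
T1 CAS — after: cnt=6, r=5 — ok
T1 LOAD — after: cnt=6, r=6 — load
T1 CAS — after: cnt=7, r=6 — ok
T3 CAS — after: cnt=7, r=5 — retry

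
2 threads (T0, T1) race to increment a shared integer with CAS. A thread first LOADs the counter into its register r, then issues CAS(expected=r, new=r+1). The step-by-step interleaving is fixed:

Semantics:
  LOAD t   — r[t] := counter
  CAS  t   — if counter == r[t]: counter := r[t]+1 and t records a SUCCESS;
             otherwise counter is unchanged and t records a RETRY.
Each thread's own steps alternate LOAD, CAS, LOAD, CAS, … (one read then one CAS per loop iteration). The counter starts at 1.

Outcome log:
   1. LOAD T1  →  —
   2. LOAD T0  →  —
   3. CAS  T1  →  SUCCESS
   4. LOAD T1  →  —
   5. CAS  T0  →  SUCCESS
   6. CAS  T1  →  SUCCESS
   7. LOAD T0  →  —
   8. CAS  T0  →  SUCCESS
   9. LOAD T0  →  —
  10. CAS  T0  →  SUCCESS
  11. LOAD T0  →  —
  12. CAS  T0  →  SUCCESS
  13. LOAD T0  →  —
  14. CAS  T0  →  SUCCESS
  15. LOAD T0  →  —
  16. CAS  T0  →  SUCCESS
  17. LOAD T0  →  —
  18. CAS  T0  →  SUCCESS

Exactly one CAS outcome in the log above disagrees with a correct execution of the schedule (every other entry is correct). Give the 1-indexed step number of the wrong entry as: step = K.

Correct run:
#1 T1 reads 1
#2 T0 reads 1
#3 T1 CAS(1→2) writes; counter now 2
#4 T1 reads 2
#5 T0 CAS(1→2) fails; counter now 2
#6 T1 CAS(2→3) writes; counter now 3
#7 T0 reads 3
#8 T0 CAS(3→4) writes; counter now 4
#9 T0 reads 4
#10 T0 CAS(4→5) writes; counter now 5
#11 T0 reads 5
#12 T0 CAS(5→6) writes; counter now 6
#13 T0 reads 6
#14 T0 CAS(6→7) writes; counter now 7
#15 T0 reads 7
#16 T0 CAS(7→8) writes; counter now 8
#17 T0 reads 8
#18 T0 CAS(8→9) writes; counter now 9
Flip is step 5.

step = 5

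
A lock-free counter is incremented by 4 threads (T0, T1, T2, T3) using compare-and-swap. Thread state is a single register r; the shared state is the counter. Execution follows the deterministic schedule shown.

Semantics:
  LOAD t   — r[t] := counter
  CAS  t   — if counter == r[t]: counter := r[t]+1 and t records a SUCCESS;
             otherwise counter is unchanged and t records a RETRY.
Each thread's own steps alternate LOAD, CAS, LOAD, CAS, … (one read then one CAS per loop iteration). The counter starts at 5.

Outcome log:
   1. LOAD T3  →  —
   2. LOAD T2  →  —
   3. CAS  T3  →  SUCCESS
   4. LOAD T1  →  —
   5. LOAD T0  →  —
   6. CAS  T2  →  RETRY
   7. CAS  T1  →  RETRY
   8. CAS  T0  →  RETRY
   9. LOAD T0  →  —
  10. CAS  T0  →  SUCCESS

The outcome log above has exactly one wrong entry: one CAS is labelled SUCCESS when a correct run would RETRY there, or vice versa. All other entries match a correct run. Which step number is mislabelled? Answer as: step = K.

step = 7

Reference trace:
T3 LOAD — after: cnt=5, r=5 — load
T2 LOAD — after: cnt=5, r=5 — load
T3 CAS — after: cnt=6, r=5 — ok
T1 LOAD — after: cnt=6, r=6 — load
T0 LOAD — after: cnt=6, r=6 — load
T2 CAS — after: cnt=6, r=5 — retry
T1 CAS — after: cnt=7, r=6 — ok
T0 CAS — after: cnt=7, r=6 — retry
T0 LOAD — after: cnt=7, r=7 — load
T0 CAS — after: cnt=8, r=7 — ok
Mismatch at 7.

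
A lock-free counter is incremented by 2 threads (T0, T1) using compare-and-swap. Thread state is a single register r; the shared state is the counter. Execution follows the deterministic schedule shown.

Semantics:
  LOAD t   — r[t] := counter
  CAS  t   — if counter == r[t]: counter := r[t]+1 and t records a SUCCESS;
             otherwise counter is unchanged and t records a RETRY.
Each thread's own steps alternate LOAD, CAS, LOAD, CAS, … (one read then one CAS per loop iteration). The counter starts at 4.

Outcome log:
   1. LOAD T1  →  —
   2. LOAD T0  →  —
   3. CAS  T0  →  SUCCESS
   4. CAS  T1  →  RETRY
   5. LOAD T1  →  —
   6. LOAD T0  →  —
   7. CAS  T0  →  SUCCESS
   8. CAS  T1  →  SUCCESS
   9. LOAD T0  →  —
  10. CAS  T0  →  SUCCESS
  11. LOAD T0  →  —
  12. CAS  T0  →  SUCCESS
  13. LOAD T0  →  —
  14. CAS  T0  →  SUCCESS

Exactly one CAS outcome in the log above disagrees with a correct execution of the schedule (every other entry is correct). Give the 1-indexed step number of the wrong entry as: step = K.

Correct run:
T1 LOAD — after: cnt=4, r=4 — load
T0 LOAD — after: cnt=4, r=4 — load
T0 CAS — after: cnt=5, r=4 — ok
T1 CAS — after: cnt=5, r=4 — retry
T1 LOAD — after: cnt=5, r=5 — load
T0 LOAD — after: cnt=5, r=5 — load
T0 CAS — after: cnt=6, r=5 — ok
T1 CAS — after: cnt=6, r=5 — retry
T0 LOAD — after: cnt=6, r=6 — load
T0 CAS — after: cnt=7, r=6 — ok
T0 LOAD — after: cnt=7, r=7 — load
T0 CAS — after: cnt=8, r=7 — ok
T0 LOAD — after: cnt=8, r=8 — load
T0 CAS — after: cnt=9, r=8 — ok
Log disagrees first at step 8.

step = 8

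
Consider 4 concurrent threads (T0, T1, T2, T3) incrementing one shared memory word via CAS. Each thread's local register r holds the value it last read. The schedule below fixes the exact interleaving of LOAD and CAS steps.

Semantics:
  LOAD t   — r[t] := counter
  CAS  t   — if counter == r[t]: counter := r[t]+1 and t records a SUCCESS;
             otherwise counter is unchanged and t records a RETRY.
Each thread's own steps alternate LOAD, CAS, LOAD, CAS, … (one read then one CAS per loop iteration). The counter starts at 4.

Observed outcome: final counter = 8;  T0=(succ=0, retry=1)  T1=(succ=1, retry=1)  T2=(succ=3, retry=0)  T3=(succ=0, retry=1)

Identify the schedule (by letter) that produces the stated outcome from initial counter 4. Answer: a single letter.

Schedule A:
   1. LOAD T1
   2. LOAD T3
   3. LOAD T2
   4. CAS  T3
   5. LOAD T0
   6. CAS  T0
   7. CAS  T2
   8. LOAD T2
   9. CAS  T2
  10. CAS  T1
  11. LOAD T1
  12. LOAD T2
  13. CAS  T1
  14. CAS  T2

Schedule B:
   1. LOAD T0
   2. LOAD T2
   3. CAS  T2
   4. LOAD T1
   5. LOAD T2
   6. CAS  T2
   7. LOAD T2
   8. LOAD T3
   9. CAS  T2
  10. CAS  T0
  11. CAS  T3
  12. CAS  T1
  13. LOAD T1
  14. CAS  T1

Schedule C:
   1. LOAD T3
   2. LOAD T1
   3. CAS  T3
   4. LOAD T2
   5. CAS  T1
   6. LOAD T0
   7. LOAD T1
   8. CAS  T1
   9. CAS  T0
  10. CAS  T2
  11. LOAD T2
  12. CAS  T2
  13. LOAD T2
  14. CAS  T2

B

Simulating candidate B:
   1) LOAD T0:  M=4  r_T0=4
   2) LOAD T2:  M=4  r_T2=4
   3) CAS  T2:  M=5  r_T2=4 ✓
   4) LOAD T1:  M=5  r_T1=5
   5) LOAD T2:  M=5  r_T2=5
   6) CAS  T2:  M=6  r_T2=5 ✓
   7) LOAD T2:  M=6  r_T2=6
   8) LOAD T3:  M=6  r_T3=6
   9) CAS  T2:  M=7  r_T2=6 ✓
  10) CAS  T0:  M=7  r_T0=4 ✗
  11) CAS  T3:  M=7  r_T3=6 ✗
  12) CAS  T1:  M=7  r_T1=5 ✗
  13) LOAD T1:  M=7  r_T1=7
  14) CAS  T1:  M=8  r_T1=7 ✓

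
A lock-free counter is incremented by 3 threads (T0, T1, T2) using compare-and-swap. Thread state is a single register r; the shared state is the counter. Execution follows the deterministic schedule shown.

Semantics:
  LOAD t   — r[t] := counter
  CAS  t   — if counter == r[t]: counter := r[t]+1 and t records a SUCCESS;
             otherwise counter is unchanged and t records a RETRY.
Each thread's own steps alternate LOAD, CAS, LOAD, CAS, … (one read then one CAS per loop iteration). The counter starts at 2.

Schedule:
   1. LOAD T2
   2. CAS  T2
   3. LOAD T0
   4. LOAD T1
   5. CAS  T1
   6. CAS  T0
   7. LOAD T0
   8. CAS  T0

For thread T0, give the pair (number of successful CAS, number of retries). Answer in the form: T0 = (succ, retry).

step 1: T2 LOAD ⇒ load; ctr=2 reg=2
step 2: T2 CAS ⇒ ok; ctr=3 reg=2
step 3: T0 LOAD ⇒ load; ctr=3 reg=3
step 4: T1 LOAD ⇒ load; ctr=3 reg=3
step 5: T1 CAS ⇒ ok; ctr=4 reg=3
step 6: T0 CAS ⇒ retry; ctr=4 reg=3
step 7: T0 LOAD ⇒ load; ctr=4 reg=4
step 8: T0 CAS ⇒ ok; ctr=5 reg=4

T0 = (1, 1)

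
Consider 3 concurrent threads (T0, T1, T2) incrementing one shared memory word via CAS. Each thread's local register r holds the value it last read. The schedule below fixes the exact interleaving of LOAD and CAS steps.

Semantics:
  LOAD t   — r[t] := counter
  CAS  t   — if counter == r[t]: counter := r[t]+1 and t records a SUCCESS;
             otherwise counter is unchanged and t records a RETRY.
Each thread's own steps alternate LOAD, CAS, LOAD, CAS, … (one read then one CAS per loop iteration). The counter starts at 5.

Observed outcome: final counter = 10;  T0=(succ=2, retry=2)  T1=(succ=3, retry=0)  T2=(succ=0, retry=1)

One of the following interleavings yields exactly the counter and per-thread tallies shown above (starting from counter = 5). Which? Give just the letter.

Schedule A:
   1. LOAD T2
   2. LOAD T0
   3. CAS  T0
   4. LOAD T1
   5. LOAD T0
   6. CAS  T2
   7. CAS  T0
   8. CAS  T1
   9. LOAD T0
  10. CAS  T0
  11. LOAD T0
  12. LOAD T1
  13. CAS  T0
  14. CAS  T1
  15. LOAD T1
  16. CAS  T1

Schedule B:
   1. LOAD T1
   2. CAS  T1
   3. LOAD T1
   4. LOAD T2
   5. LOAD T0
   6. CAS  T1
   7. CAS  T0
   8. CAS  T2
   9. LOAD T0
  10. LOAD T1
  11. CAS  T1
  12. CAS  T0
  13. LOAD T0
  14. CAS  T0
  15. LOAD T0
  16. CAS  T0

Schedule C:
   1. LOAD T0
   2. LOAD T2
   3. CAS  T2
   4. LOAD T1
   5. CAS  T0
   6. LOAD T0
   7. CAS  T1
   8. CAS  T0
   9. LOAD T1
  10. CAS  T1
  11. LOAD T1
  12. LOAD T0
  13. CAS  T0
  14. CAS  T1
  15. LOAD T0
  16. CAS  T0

B

Simulating candidate B:
[1] T1.load  rd  (counter 5, T1.r 5)
[2] T1.cas  hit  (counter 6, T1.r 5)
[3] T1.load  rd  (counter 6, T1.r 6)
[4] T2.load  rd  (counter 6, T2.r 6)
[5] T0.load  rd  (counter 6, T0.r 6)
[6] T1.cas  hit  (counter 7, T1.r 6)
[7] T0.cas  miss  (counter 7, T0.r 6)
[8] T2.cas  miss  (counter 7, T2.r 6)
[9] T0.load  rd  (counter 7, T0.r 7)
[10] T1.load  rd  (counter 7, T1.r 7)
[11] T1.cas  hit  (counter 8, T1.r 7)
[12] T0.cas  miss  (counter 8, T0.r 7)
[13] T0.load  rd  (counter 8, T0.r 8)
[14] T0.cas  hit  (counter 9, T0.r 8)
[15] T0.load  rd  (counter 9, T0.r 9)
[16] T0.cas  hit  (counter 10, T0.r 9)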